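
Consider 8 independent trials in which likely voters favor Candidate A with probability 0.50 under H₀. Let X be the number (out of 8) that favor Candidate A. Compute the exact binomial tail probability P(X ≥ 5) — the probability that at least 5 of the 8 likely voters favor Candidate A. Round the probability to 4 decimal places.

X is binomial with n = 8 and p = 0.50.
P(X ≥ 5) = C(8,5)·0.50^5·0.50^3 + C(8,6)·0.50^6·0.50^2 + C(8,7)·0.50^7·0.50^1 + C(8,8)·0.50^8·0.50^0.
= 0.218750 + 0.109375 + 0.031250 + 0.003906 = 0.3633.

P = 0.3633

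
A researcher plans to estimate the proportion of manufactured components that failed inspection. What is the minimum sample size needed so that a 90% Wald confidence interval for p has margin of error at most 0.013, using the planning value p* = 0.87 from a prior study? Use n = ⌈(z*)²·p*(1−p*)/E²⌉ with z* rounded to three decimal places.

For 90% confidence, z* = 1.645.
p*(1−p*) = 0.1131.
Required n before rounding: 2.706025 × 0.1131 / 0.013² = 1810.955.
⌈1810.955⌉ = 1811.

n = 1811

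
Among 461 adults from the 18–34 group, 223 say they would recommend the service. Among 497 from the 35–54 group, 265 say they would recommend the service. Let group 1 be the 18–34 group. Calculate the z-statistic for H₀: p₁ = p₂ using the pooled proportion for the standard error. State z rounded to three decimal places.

Sample proportions: p̂₁ = 223/461 = 0.48373 and p̂₂ = 265/497 = 0.53320.
Pooling: p̂ = 488/958 = 0.50939.
Pooled SE = √[0.2499117·0.00418127] ≈ 0.032326.
z = (p̂₁ − p̂₂)/SE = (0.48373 − 0.53320)/0.032326 = -0.04947/0.032326 = -1.530.

z = -1.530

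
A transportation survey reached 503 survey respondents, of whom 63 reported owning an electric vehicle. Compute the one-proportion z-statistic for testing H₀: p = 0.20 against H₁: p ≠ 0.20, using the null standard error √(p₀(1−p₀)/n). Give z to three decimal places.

z = -4.191

With x = 63 successes in n = 503, p̂ = 0.12525.
SE₀ = √(0.20·0.80/503) = 0.017835.
Test statistic: z = -0.07475/0.017835 = -4.191.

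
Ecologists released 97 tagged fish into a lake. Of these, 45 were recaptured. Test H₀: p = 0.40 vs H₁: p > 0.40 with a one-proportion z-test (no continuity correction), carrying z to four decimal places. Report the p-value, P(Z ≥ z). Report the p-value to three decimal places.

p-value = 0.099

With x = 45 successes in n = 97, p̂ = 0.46392.
Null standard error: √(0.40·0.60/97) = √0.002474227 = 0.049742.
z = (p̂ − p₀)/SE = (45/97 − 0.40)/0.049742 ≈ 1.2850.
From the standard normal, P(Z ≥ z) = 0.099.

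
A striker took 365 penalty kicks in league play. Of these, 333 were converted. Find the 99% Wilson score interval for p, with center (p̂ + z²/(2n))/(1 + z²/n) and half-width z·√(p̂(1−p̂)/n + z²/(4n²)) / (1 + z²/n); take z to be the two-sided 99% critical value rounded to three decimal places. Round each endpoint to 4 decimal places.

(0.8665, 0.9435)

p̂ = 333/365 = 0.91233; z = 2.576, so z² = 6.635776.
Denominator 1 + z²/n = 1 + 6.635776/365 = 1.018180.
Adjusted center: (0.91233 + z²/(2n))/1.018180 = 0.90497.
Radicand: p̂(1−p̂)/n + z²/(4n²) = 0.000219137 + 0.000012452 = 0.000231589.
Half-width = z·√(radicand)/denom = 2.576·0.015218/1.018180 = 0.03850.
CI: 0.90497 ± 0.03850 = (0.8665, 0.9435).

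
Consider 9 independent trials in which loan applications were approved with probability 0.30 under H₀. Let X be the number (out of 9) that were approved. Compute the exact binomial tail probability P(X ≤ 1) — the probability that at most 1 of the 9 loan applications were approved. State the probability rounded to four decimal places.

P = 0.1960

X is binomial with n = 9 and p = 0.30.
P(X ≤ 1) = C(9,0)·0.30^0·0.70^9 + C(9,1)·0.30^1·0.70^8.
= 0.040354 + 0.155650 = 0.1960.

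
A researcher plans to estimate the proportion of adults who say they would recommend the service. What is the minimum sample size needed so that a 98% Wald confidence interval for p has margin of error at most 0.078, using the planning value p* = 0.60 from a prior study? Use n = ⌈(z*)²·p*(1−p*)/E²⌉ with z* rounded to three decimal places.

The 98% critical value is z* = 2.326.
p*(1−p*) = 0.60·0.40 = 0.2400.
(z*)²·p*(1−p*)/E² = 5.410276·0.2400/0.006084 = 213.423.
⌈213.423⌉ = 214.

n = 214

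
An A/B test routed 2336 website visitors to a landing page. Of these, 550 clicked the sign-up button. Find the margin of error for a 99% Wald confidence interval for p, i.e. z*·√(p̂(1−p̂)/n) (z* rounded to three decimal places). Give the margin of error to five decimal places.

p̂ = 550/2336 = 0.23545.
Standard error of p̂: √(0.180011/2336) = √0.000077059 = 0.008778.
z* = 2.576 at the 99% level.
ME = 2.576·0.008778 = 0.02261.

ME = 0.02261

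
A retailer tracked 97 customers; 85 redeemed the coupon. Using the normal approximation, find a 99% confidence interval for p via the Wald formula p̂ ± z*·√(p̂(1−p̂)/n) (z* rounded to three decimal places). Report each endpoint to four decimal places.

(0.7902, 0.9624)

Sample proportion p̂ = 85/97 = 0.87629.
SE = √(p̂(1−p̂)/n) = √(0.108407/97) = 0.033430.
For 99% confidence, z* = 2.576.
Margin of error: 2.576 × 0.033430 = 0.08612.
Interval: 0.87629 ± 0.08612 → (0.7902, 0.9624).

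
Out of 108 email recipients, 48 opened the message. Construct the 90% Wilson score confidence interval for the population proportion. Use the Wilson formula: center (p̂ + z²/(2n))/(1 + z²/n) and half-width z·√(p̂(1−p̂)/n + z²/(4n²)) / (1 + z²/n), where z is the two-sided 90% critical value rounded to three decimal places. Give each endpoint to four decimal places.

(0.3681, 0.5235)

p̂ = 48/108 = 0.44444; z = 1.645, so z² = 2.706025.
Denominator 1 + z²/n = 1 + 2.706025/108 = 1.025056.
Center = (0.44444 + 0.012528)/1.025056 = 0.44580.
Radicand: p̂(1−p̂)/n + z²/(4n²) = 0.002286237 + 0.000058000 = 0.002344237.
Half-width = 1.645·√0.002344237/1.025056 = 0.07770.
So the interval runs from 0.3681 to 0.5235.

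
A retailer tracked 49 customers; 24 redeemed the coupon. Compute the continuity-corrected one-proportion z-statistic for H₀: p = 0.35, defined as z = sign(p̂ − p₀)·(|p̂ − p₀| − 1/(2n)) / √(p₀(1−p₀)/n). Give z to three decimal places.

p̂ = 24/49 = 0.48980. p̂ − p₀ = 0.139796.
1/(2n) = 0.010204.
Corrected numerator: |0.139796| − 0.010204 = 0.129592.
Under H₀, SE = √(p₀(1−p₀)/n) = √(0.35·0.65/49) = √0.004642857 = 0.068139.
z = +0.129592/0.068139 = 1.902.

z = 1.902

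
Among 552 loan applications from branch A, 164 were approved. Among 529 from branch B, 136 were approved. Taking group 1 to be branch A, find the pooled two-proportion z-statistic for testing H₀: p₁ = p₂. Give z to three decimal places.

Sample proportions: p̂₁ = 164/552 = 0.29710 and p̂₂ = 136/529 = 0.25709.
Pooled p̂ = (164+136)/(552+529) = 300/1081 = 0.27752.
SE = √[p̂(1−p̂)(1/n₁+1/n₂)] = √[0.27752·0.72248·(1/552+1/529)] ≈ 0.027244.
z = 0.04001/0.027244 = 1.469.

z = 1.469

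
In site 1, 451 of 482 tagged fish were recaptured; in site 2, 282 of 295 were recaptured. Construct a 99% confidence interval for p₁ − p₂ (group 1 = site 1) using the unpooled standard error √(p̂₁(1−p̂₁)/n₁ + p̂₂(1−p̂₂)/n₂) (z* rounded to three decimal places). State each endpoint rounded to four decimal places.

(-0.0624, 0.0219)

p̂₁ = 0.93568, p̂₂ = 0.95593, so the observed difference is -0.02025.
Unpooled SE = √(p̂₁(1−p̂₁)/n₁ + p̂₂(1−p̂₂)/n₂) = √(0.000124852 + 0.000142799) = 0.016360.
For 99% confidence, z* = 2.576. Margin of error = 0.04214.
So the interval runs from -0.0624 to 0.0219.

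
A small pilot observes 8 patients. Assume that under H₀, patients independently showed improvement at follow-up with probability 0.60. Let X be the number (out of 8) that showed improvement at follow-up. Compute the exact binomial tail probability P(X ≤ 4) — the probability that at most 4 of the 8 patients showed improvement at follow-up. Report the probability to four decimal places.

X is binomial with n = 8 and p = 0.60.
P(X ≤ 4) = Σ_{j=0}^{4} C(8,j)·0.60^j·0.40^{8−j}.
= 0.000655 + 0.007864 + 0.041288 + 0.123863 + 0.232243 = 0.4059.

P = 0.4059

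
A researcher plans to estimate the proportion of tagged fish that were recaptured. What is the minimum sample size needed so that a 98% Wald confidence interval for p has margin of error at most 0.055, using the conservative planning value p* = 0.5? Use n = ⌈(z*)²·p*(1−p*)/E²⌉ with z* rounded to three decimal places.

n = 448

For 98% confidence, z* = 2.326.
p*(1−p*) = 0.50·0.50 = 0.2500.
Required n before rounding: 5.410276 × 0.2500 / 0.055² = 447.130.
⌈447.130⌉ = 448.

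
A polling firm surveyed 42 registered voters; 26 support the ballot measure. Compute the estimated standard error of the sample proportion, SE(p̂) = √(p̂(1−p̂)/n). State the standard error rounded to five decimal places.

SE = 0.07493

With x = 26 successes in n = 42, p̂ = 0.61905.
p̂(1−p̂) = 0.235827.
Dividing by n and taking the root: √0.005614929 = 0.07493.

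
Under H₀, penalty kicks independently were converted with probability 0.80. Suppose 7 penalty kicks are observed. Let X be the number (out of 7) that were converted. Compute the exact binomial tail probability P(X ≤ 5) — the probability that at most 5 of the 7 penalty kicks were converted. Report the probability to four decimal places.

P = 0.4233

X is binomial with n = 7 and p = 0.80.
P(X ≤ 5) = Σ_{j=0}^{5} C(7,j)·0.80^j·0.20^{7−j}.
= 0.000013 + 0.000358 + 0.004301 + 0.028672 + 0.114688 + 0.275251 = 0.4233.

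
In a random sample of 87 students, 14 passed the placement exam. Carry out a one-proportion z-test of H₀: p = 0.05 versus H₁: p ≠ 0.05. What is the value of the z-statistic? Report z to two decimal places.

z = 4.75

With x = 14 successes in n = 87, p̂ = 0.16092.
Under H₀, SE = √(p₀(1−p₀)/n) = √(0.05·0.95/87) = √0.000545977 = 0.023366.
z = (p̂ − p₀)/SE = (0.16092 − 0.05)/0.023366 = 4.75.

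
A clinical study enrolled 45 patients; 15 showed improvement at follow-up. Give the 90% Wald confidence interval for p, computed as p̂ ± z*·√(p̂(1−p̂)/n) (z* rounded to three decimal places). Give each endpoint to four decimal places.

The sample proportion is 15/45 = 0.33333.
SE = √(p̂(1−p̂)/n) = √(0.222222/45) = 0.070273.
For 90% confidence, z* = 1.645.
Margin = 1.645·0.070273 = 0.11560.
So the interval runs from 0.2177 to 0.4489.

(0.2177, 0.4489)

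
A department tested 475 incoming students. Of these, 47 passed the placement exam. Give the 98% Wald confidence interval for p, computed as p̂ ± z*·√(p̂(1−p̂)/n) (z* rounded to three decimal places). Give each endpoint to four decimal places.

(0.0671, 0.1308)

p̂ = 47/475 = 0.09895.
SE = √(p̂(1−p̂)/n) = √(0.089157/475) = 0.013700.
The 98% critical value is z* = 2.326.
Margin = 2.326·0.013700 = 0.03187.
So the interval runs from 0.0671 to 0.1308.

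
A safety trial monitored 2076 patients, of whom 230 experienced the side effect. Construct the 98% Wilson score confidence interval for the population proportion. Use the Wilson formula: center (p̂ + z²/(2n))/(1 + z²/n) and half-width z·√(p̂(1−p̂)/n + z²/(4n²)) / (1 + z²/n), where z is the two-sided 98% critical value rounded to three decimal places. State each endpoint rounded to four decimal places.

(0.0958, 0.1278)

Here p̂ = 230/2076 = 0.11079 and z = 2.326 (z² = 5.410276).
Denominator 1 + z²/n = 1 + 5.410276/2076 = 1.002606.
Center = (0.11079 + 0.001303)/1.002606 = 0.11180.
Radicand: p̂(1−p̂)/n + z²/(4n²) = 0.000047455 + 0.000000314 = 0.000047769.
Half-width = z·√(radicand)/denom = 2.326·0.006911/1.002606 = 0.01603.
So the interval runs from 0.0958 to 0.1278.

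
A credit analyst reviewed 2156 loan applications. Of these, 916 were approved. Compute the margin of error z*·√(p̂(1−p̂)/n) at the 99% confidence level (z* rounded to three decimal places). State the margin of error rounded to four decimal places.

ME = 0.0274

The sample proportion is 916/2156 = 0.42486.
SE = √(p̂(1−p̂)/n) = √(0.244354/2156) = 0.010646.
z* = 2.576 at the 99% level.
Margin of error = z*·SE = 2.576 × 0.010646 = 0.0274.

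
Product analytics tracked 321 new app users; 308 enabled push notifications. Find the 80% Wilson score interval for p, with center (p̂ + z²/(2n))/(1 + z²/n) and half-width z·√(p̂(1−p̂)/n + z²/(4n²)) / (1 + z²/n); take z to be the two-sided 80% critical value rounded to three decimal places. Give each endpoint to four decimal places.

Here p̂ = 308/321 = 0.95950 and z = 1.282 (z² = 1.643524).
1 + z²/n = 1.005120.
Center = (0.95950 + 0.002560)/1.005120 = 0.95716.
Radicand: p̂(1−p̂)/n + z²/(4n²) = 0.000121054 + 0.000003988 = 0.000125042.
Half-width = z·√(radicand)/denom = 1.282·0.011182/1.005120 = 0.01426.
So the interval runs from 0.9429 to 0.9714.

(0.9429, 0.9714)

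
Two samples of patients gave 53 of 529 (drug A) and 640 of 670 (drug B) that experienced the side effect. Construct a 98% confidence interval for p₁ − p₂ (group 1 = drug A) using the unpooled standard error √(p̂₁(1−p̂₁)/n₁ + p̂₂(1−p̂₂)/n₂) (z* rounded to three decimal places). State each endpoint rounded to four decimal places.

(-0.8906, -0.8194)

p̂₁ = 53/529 = 0.10019, p̂₂ = 640/670 = 0.95522; p̂₁ − p̂₂ = -0.85503.
SE = √(0.000170418 + 0.000063838) = √0.000234256 = 0.015305.
z* = 2.326 at the 98% level. Margin = 2.326·0.015305 = 0.03560.
CI: -0.85503 ± 0.03560 = (-0.8906, -0.8194).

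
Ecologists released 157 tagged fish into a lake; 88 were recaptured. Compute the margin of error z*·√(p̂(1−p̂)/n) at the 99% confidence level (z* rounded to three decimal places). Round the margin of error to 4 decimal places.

The sample proportion is 88/157 = 0.56051.
SE(p̂) = √(0.56051·0.43949/157) = 0.039611.
The 99% critical value is z* = 2.576.
So ME = 0.1020.

ME = 0.1020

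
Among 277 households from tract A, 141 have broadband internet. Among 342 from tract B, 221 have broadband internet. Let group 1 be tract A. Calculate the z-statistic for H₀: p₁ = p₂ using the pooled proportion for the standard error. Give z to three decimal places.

z = -3.444

p̂₁ = 141/277 = 0.50903, p̂₂ = 221/342 = 0.64620.
Pooled p̂ = (141+221)/(277+342) = 362/619 = 0.58481.
Pooled SE = √[0.2428065·0.00653408] ≈ 0.039831.
z = -0.13717/0.039831 = -3.444.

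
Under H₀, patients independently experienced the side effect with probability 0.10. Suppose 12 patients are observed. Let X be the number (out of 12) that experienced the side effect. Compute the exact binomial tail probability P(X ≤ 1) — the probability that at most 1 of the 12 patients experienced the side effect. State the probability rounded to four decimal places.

X is binomial with n = 12 and p = 0.10.
P(X ≤ 1) = C(12,0)·0.10^0·0.90^12 + C(12,1)·0.10^1·0.90^11.
= 0.282430 + 0.376573 = 0.6590.

P = 0.6590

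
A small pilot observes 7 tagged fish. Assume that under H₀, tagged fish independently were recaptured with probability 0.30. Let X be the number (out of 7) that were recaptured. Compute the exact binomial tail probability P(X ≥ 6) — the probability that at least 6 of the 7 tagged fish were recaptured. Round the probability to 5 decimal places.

P = 0.00379

X ~ Binomial(n=7, p=0.30).
P(X ≥ 6) = C(7,6)·0.30^6·0.70^1 + C(7,7)·0.30^7·0.70^0.
= 0.003572 + 0.000219 = 0.00379.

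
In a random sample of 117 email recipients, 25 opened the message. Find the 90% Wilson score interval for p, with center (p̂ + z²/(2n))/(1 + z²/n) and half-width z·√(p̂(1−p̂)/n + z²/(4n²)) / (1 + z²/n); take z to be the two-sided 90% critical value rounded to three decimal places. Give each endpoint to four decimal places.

(0.1582, 0.2821)

p̂ = 25/117 = 0.21368; z = 1.645, so z² = 2.706025.
1 + z²/n = 1.023128.
Center = (0.21368 + 0.011564)/1.023128 = 0.22015.
Radicand: p̂(1−p̂)/n + z²/(4n²) = 0.001436052 + 0.000049420 = 0.001485472.
Half-width = 1.645·√0.001485472/1.023128 = 0.06197.
Interval: 0.22015 ± 0.06197 → (0.1582, 0.2821).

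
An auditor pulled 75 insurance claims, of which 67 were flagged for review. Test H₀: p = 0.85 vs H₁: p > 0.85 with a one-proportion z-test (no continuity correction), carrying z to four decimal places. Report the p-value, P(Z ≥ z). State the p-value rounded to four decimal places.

p̂ = 67/75 = 0.89333.
SE₀ = √(0.85·0.15/75) = 0.041231.
Test statistic (full precision, shown to 4 dp): z = (67/75 − 0.85)/SE₀ ≈ 1.0510.
From the standard normal, P(Z ≥ z) = 0.1466.

p-value = 0.1466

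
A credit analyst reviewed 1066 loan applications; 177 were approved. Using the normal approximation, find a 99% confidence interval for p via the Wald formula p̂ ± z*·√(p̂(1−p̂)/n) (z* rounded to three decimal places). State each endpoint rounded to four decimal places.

(0.1367, 0.1954)

Sample proportion p̂ = 177/1066 = 0.16604.
Standard error of p̂: √(0.138472/1066) = √0.000129898 = 0.011397.
The 99% critical value is z* = 2.576.
Margin of error: 2.576 × 0.011397 = 0.02936.
Interval: 0.16604 ± 0.02936 → (0.1367, 0.1954).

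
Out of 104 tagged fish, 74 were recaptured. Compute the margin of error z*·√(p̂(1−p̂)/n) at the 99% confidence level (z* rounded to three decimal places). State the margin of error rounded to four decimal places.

The sample proportion is 74/104 = 0.71154.
SE = √(p̂(1−p̂)/n) = √(0.205251/104) = 0.044425.
For 99% confidence, z* = 2.576.
ME = 2.576·0.044425 = 0.1144.

ME = 0.1144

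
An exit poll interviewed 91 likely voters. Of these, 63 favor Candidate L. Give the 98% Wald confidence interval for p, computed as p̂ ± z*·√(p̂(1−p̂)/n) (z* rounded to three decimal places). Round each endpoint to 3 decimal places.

p̂ = 63/91 = 0.69231.
SE(p̂) = √(0.69231·0.30769/91) = 0.048382.
The 98% critical value is z* = 2.326.
Margin = 2.326·0.048382 = 0.11254.
So the interval runs from 0.580 to 0.805.

(0.580, 0.805)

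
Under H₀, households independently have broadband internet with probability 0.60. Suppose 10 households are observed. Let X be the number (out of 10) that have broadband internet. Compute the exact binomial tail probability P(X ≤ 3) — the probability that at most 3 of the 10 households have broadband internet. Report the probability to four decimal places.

P = 0.0548

X is binomial with n = 10 and p = 0.60.
P(X ≤ 3) = C(10,0)·0.60^0·0.40^10 + C(10,1)·0.60^1·0.40^9 + C(10,2)·0.60^2·0.40^8 + C(10,3)·0.60^3·0.40^7.
= 0.000105 + 0.001573 + 0.010617 + 0.042467 = 0.0548.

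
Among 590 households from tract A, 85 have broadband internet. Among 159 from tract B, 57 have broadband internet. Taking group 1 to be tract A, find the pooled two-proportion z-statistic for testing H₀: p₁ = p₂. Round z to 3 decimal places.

p̂₁ = 85/590 = 0.14407, p̂₂ = 57/159 = 0.35849.
Pooling: p̂ = 142/749 = 0.18959.
Pooled SE = √[0.1536432·0.00798422] ≈ 0.035025.
z = -0.21442/0.035025 = -6.122.

z = -6.122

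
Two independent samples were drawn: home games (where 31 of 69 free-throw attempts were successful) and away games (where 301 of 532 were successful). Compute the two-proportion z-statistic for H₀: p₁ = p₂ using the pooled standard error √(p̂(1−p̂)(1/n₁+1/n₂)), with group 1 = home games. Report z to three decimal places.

z = -1.831

p̂₁ = 31/69 = 0.44928, p̂₂ = 301/532 = 0.56579.
Pooled p̂ = (31+301)/(69+532) = 332/601 = 0.55241.
SE = √[p̂(1−p̂)(1/n₁+1/n₂)] = √[0.55241·0.44759·(1/69+1/532)] ≈ 0.063625.
z = -0.11651/0.063625 = -1.831.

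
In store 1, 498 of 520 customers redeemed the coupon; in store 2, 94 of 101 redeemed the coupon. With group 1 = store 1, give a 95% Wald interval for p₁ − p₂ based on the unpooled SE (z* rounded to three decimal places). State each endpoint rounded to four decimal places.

(-0.0255, 0.0795)

p̂₁ = 0.95769, p̂₂ = 0.93069, so the observed difference is 0.02700.
Unpooled SE = √(p̂₁(1−p̂₁)/n₁ + p̂₂(1−p̂₂)/n₂) = √(0.000077919 + 0.000638648) = 0.026769.
For 95% confidence, z* = 1.960. Margin = 1.960·0.026769 = 0.05247.
CI: 0.02700 ± 0.05247 = (-0.0255, 0.0795).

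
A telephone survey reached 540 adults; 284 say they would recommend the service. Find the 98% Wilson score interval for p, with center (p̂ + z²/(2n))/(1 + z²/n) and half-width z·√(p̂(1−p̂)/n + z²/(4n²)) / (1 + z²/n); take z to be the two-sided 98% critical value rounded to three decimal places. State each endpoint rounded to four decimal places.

p̂ = 284/540 = 0.52593; z = 2.326, so z² = 5.410276.
Denominator 1 + z²/n = 1 + 5.410276/540 = 1.010019.
Center = (0.52593 + 0.005010)/1.010019 = 0.52567.
Radicand: p̂(1−p̂)/n + z²/(4n²) = 0.000461718 + 0.000004638 = 0.000466356.
Half-width = z·√(radicand)/denom = 2.326·0.021595/1.010019 = 0.04973.
So the interval runs from 0.4759 to 0.5754.

(0.4759, 0.5754)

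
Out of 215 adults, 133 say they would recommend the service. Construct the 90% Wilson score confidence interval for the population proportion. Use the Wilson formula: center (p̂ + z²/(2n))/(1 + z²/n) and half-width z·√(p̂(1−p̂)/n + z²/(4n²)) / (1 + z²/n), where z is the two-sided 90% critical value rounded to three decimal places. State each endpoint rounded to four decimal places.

(0.5630, 0.6713)

p̂ = 133/215 = 0.61860; z = 1.645, so z² = 2.706025.
1 + z²/n = 1.012586.
Adjusted center: (0.61860 + z²/(2n))/1.012586 = 0.61713.
Radicand: p̂(1−p̂)/n + z²/(4n²) = 0.001097362 + 0.000014635 = 0.001111997.
Half-width = 1.645·√0.001111997/1.012586 = 0.05417.
So the interval runs from 0.5630 to 0.6713.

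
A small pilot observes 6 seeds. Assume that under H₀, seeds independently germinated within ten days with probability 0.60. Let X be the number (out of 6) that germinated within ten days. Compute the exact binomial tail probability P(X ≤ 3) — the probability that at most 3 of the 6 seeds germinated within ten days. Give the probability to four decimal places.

X is binomial with n = 6 and p = 0.60.
P(X ≤ 3) = C(6,0)·0.60^0·0.40^6 + C(6,1)·0.60^1·0.40^5 + C(6,2)·0.60^2·0.40^4 + C(6,3)·0.60^3·0.40^3.
= 0.004096 + 0.036864 + 0.138240 + 0.276480 = 0.4557.

P = 0.4557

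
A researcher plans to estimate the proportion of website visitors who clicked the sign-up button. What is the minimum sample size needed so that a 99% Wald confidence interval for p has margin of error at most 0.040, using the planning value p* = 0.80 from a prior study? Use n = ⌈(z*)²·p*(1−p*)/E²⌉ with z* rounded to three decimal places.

n = 664

The 99% critical value is z* = 2.576.
p*(1−p*) = 0.1600.
Required n before rounding: 6.635776 × 0.1600 / 0.040² = 663.578.
⌈663.578⌉ = 664.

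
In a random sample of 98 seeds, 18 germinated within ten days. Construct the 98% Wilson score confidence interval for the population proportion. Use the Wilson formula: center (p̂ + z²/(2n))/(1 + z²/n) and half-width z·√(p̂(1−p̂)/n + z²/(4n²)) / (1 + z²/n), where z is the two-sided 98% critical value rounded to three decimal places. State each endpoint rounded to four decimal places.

(0.1101, 0.2903)

Here p̂ = 18/98 = 0.18367 and z = 2.326 (z² = 5.410276).
1 + z²/n = 1.055207.
Center = (0.18367 + 0.027603)/1.055207 = 0.20022.
Radicand: p̂(1−p̂)/n + z²/(4n²) = 0.001529975 + 0.000140834 = 0.001670809.
Half-width = z·√(radicand)/denom = 2.326·0.040876/1.055207 = 0.09010.
Interval: 0.20022 ± 0.09010 → (0.1101, 0.2903).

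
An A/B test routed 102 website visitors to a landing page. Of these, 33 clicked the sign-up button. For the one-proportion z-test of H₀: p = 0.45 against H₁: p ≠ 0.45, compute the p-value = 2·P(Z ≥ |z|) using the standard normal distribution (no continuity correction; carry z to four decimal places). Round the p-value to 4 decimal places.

Sample proportion p̂ = 33/102 = 0.32353.
SE₀ = √(0.45·0.55/102) = 0.049259.
Test statistic (full precision, shown to 4 dp): z = (33/102 − 0.45)/SE₀ ≈ -2.5675.
p-value = 2·P(Z ≥ |z|) with z = -2.5675 → 0.0102.

p-value = 0.0102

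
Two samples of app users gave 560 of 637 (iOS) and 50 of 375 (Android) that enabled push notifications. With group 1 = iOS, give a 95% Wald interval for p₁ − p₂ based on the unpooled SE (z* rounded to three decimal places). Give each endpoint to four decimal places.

p̂₁ = 560/637 = 0.87912, p̂₂ = 50/375 = 0.13333; p̂₁ − p̂₂ = 0.74579.
SE = √(0.000166825 + 0.000308148) = √0.000474973 = 0.021794.
z* = 1.960 at the 95% level. Margin of error = 0.04272.
CI: 0.74579 ± 0.04272 = (0.7031, 0.7885).

(0.7031, 0.7885)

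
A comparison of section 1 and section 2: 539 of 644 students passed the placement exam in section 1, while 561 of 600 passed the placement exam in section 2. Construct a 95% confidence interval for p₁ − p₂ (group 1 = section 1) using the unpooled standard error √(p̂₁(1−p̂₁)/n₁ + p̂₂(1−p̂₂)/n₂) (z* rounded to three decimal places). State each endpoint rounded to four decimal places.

(-0.1327, -0.0634)

p̂₁ = 539/644 = 0.83696, p̂₂ = 561/600 = 0.93500; p̂₁ − p̂₂ = -0.09804.
SE = √(0.000211895 + 0.000101292) = √0.000313187 = 0.017697.
For 95% confidence, z* = 1.960. Margin of error = 0.03469.
CI: -0.09804 ± 0.03469 = (-0.1327, -0.0634).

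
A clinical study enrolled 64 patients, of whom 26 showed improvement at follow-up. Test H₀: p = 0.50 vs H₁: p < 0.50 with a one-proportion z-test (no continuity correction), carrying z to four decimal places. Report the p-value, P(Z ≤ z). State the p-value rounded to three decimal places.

p̂ = 26/64 = 0.40625.
Under H₀, SE = √(p₀(1−p₀)/n) = √(0.50·0.50/64) = √0.003906250 = 0.062500.
z = (p̂ − p₀)/SE = (26/64 − 0.50)/0.062500 ≈ -1.5000.
p-value = P(Z ≤ z) with z = -1.5000 → 0.067.

p-value = 0.067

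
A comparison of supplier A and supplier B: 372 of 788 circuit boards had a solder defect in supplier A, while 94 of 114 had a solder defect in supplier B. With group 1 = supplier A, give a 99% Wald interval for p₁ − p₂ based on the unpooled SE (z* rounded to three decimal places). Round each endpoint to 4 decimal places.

(-0.4550, -0.2499)

p̂₁ = 372/788 = 0.47208, p̂₂ = 94/114 = 0.82456; p̂₁ − p̂₂ = -0.35248.
SE = √(0.000316270 + 0.001268946) = √0.001585216 = 0.039815.
The 99% critical value is z* = 2.576. Margin = 2.576·0.039815 = 0.10256.
CI: -0.35248 ± 0.10256 = (-0.4550, -0.2499).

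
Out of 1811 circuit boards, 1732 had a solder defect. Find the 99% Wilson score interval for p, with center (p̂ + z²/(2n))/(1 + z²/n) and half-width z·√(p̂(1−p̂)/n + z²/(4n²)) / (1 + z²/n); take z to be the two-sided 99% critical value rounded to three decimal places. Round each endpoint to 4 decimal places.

Here p̂ = 1732/1811 = 0.95638 and z = 2.576 (z² = 6.635776).
Denominator 1 + z²/n = 1 + 6.635776/1811 = 1.003664.
Center = (0.95638 + 0.001832)/1.003664 = 0.95471.
Radicand: p̂(1−p̂)/n + z²/(4n²) = 0.000023037 + 0.000000506 = 0.000023543.
Half-width = z·√(radicand)/denom = 2.576·0.004852/1.003664 = 0.01245.
So the interval runs from 0.9423 to 0.9672.

(0.9423, 0.9672)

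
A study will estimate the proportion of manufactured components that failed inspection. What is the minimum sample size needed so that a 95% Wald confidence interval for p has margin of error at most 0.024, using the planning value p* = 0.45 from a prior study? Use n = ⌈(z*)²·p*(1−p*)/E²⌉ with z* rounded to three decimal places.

z* = 1.960 at the 95% level.
p*(1−p*) = 0.2475.
(z*)²·p*(1−p*)/E² = 3.841600·0.2475/0.000576 = 1650.688.
Rounding up, n = 1651.

n = 1651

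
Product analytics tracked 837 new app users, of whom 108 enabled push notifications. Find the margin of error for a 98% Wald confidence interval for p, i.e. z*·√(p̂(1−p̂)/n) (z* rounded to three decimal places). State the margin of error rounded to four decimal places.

ME = 0.0270

The sample proportion is 108/837 = 0.12903.
SE = √(p̂(1−p̂)/n) = √(0.112383/837) = 0.011587.
For 98% confidence, z* = 2.326.
So ME = 0.0270.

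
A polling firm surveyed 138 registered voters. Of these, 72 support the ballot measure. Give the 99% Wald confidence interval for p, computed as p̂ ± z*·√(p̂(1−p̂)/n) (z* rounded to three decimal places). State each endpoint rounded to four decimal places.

With x = 72 successes in n = 138, p̂ = 0.52174.
Standard error of p̂: √(0.249527/138) = √0.001808170 = 0.042523.
The 99% critical value is z* = 2.576.
Margin = 2.576·0.042523 = 0.10954.
Interval: 0.52174 ± 0.10954 → (0.4122, 0.6313).

(0.4122, 0.6313)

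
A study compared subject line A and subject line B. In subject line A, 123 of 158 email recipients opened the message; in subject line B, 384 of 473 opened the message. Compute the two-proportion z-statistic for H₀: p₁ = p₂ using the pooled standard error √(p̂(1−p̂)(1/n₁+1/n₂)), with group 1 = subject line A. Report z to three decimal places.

z = -0.914

Sample proportions: p̂₁ = 123/158 = 0.77848 and p̂₂ = 384/473 = 0.81184.
Pooled p̂ = (123+384)/(158+473) = 507/631 = 0.80349.
Pooled SE = √[0.1578959·0.00844328] ≈ 0.036512.
z = -0.03336/0.036512 = -0.914.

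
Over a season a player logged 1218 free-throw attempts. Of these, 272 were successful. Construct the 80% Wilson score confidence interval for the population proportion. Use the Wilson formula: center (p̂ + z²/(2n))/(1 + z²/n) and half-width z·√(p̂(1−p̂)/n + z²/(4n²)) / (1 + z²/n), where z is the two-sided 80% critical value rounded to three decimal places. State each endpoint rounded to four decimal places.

(0.2084, 0.2390)

Here p̂ = 272/1218 = 0.22332 and z = 1.282 (z² = 1.643524).
1 + z²/n = 1.001349.
Adjusted center: (0.22332 + z²/(2n))/1.001349 = 0.22369.
Radicand: p̂(1−p̂)/n + z²/(4n²) = 0.000142403 + 0.000000277 = 0.000142680.
Half-width = z·√(radicand)/denom = 1.282·0.011945/1.001349 = 0.01529.
CI: 0.22369 ± 0.01529 = (0.2084, 0.2390).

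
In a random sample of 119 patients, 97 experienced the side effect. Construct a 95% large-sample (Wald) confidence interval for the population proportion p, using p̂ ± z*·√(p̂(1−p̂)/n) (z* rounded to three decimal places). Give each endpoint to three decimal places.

(0.745, 0.885)

With x = 97 successes in n = 119, p̂ = 0.81513.
Standard error of p̂: √(0.150696/119) = √0.001266349 = 0.035586.
The 95% critical value is z* = 1.960.
Margin of error: 1.960 × 0.035586 = 0.06975.
So the interval runs from 0.745 to 0.885.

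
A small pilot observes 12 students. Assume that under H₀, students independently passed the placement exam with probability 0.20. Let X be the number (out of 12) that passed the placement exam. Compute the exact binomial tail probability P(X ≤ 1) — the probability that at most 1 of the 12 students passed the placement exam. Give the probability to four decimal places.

P = 0.2749

X ~ Binomial(n=12, p=0.20).
P(X ≤ 1) = C(12,0)·0.20^0·0.80^12 + C(12,1)·0.20^1·0.80^11.
= 0.068719 + 0.206158 = 0.2749.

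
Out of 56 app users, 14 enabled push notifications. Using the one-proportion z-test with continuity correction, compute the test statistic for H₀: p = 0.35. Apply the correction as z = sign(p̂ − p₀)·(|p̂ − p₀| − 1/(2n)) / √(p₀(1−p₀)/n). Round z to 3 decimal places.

z = -1.429

Sample proportion p̂ = 14/56 = 0.25000. p̂ − p₀ = -0.100000.
Continuity correction 1/(2n) = 1/112 = 0.008929.
Corrected numerator: |-0.100000| − 0.008929 = 0.091071.
Under H₀, SE = √(p₀(1−p₀)/n) = √(0.35·0.65/56) = √0.004062500 = 0.063738.
z = −0.091071/0.063738 = -1.429.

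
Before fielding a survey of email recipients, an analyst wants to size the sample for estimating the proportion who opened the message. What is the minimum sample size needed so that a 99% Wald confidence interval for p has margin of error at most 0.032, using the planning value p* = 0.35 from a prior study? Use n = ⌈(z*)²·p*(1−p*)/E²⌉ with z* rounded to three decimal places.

n = 1475

z* = 2.576 at the 99% level.
p*(1−p*) = 0.35·0.65 = 0.2275.
Required n before rounding: 6.635776 × 0.2275 / 0.032² = 1474.257.
Rounding up, n = 1475.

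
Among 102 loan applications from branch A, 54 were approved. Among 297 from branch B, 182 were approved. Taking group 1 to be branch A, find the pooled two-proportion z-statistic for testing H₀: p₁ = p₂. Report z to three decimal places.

p̂₁ = 54/102 = 0.52941, p̂₂ = 182/297 = 0.61279.
Pooling: p̂ = 236/399 = 0.59148.
Pooled SE = √[0.2416316·0.01317092] ≈ 0.056414.
z = (p̂₁ − p̂₂)/SE = (0.52941 − 0.61279)/0.056414 = -0.08338/0.056414 = -1.478.

z = -1.478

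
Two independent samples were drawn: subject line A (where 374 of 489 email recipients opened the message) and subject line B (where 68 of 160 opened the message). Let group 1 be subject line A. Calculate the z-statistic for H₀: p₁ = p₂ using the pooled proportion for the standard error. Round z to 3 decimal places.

z = 8.006

Sample proportions: p̂₁ = 374/489 = 0.76483 and p̂₂ = 68/160 = 0.42500.
Pooled p̂ = (374+68)/(489+160) = 442/649 = 0.68105.
SE = √[p̂(1−p̂)(1/n₁+1/n₂)] = √[0.68105·0.31895·(1/489+1/160)] ≈ 0.042448.
z = 0.33983/0.042448 = 8.006.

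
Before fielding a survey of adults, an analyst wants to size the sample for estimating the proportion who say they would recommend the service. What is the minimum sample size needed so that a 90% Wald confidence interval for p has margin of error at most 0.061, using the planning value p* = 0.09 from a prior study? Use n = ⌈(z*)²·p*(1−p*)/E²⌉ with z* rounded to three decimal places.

The 90% critical value is z* = 1.645.
p*(1−p*) = 0.09·0.91 = 0.0819.
(z*)²·p*(1−p*)/E² = 2.706025·0.0819/0.003721 = 59.560.
Rounding up, n = 60.

n = 60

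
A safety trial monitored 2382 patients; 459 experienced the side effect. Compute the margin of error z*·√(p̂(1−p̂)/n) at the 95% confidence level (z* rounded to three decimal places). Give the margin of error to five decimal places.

p̂ = 459/2382 = 0.19270.
SE = √(p̂(1−p̂)/n) = √(0.155564/2382) = 0.008081.
For 95% confidence, z* = 1.960.
Margin of error = z*·SE = 1.960 × 0.008081 = 0.01584.

ME = 0.01584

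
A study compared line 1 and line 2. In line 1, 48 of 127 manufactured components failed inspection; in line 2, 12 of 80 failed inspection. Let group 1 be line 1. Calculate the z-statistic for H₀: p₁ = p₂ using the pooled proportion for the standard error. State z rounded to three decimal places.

p̂₁ = 48/127 = 0.37795, p̂₂ = 12/80 = 0.15000.
Pooled p̂ = (48+12)/(127+80) = 60/207 = 0.28986.
SE = √[p̂(1−p̂)(1/n₁+1/n₂)] = √[0.28986·0.71014·(1/127+1/80)] ≈ 0.064759.
z = 0.22795/0.064759 = 3.520.

z = 3.520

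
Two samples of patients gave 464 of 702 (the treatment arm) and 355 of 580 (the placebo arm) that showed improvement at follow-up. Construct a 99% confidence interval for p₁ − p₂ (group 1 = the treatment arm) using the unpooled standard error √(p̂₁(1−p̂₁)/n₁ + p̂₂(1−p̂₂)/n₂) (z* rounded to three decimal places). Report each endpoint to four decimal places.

(-0.0206, 0.1184)

p̂₁ = 0.66097, p̂₂ = 0.61207, so the observed difference is 0.04890.
SE = √(0.000319215 + 0.000409380) = √0.000728595 = 0.026993.
z* = 2.576 at the 99% level. Margin of error = 0.06953.
Interval: 0.04890 ± 0.06953 → (-0.0206, 0.1184).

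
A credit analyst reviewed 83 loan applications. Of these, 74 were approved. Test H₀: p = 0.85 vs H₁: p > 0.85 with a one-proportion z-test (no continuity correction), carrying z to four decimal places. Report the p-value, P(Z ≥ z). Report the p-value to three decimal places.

p̂ = 74/83 = 0.89157.
SE₀ = √(0.85·0.15/83) = 0.039194.
z = (p̂ − p₀)/SE = (74/83 − 0.85)/0.039194 ≈ 1.0605.
p-value = P(Z ≥ z) with z = 1.0605 → 0.144.

p-value = 0.144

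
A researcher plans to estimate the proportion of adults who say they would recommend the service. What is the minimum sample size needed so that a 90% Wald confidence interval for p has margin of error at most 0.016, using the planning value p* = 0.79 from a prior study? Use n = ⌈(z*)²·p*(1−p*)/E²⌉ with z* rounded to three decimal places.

The 90% critical value is z* = 1.645.
p*(1−p*) = 0.79·0.21 = 0.1659.
Required n before rounding: 2.706025 × 0.1659 / 0.016² = 1753.631.
⌈1753.631⌉ = 1754.

n = 1754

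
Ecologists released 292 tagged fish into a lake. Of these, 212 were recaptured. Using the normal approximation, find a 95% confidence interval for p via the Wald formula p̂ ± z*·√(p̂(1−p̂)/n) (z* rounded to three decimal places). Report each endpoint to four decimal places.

(0.6749, 0.7772)

With x = 212 successes in n = 292, p̂ = 0.72603.
Standard error of p̂: √(0.198912/292) = √0.000681204 = 0.026100.
The 95% critical value is z* = 1.960.
Margin of error: 1.960 × 0.026100 = 0.05116.
Interval: 0.72603 ± 0.05116 → (0.6749, 0.7772).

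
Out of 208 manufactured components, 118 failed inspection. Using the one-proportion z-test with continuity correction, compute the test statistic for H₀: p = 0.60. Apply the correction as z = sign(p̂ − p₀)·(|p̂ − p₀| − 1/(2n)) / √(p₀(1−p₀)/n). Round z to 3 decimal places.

z = -0.892

p̂ = 118/208 = 0.56731. p̂ − p₀ = -0.032692.
1/(2n) = 0.002404.
Corrected numerator: |-0.032692| − 0.002404 = 0.030288.
Under H₀, SE = √(p₀(1−p₀)/n) = √(0.60·0.40/208) = √0.001153846 = 0.033968.
z = (−)0.030288/0.033968 = -0.892.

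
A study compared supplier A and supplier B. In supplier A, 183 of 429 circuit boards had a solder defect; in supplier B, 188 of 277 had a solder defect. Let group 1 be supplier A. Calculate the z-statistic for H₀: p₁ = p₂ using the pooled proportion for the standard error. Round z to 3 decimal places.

z = -6.551

p̂₁ = 183/429 = 0.42657, p̂₂ = 188/277 = 0.67870.
Pooling: p̂ = 371/706 = 0.52550.
SE = √[p̂(1−p̂)(1/n₁+1/n₂)] = √[0.52550·0.47450·(1/429+1/277)] ≈ 0.038489.
z = -0.25213/0.038489 = -6.551.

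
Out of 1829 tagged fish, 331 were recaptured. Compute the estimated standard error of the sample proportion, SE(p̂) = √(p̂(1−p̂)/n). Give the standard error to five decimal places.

p̂ = 331/1829 = 0.18097.
p̂(1−p̂) = 0.148220.
Dividing by n and taking the root: √0.000081039 = 0.00900.

SE = 0.00900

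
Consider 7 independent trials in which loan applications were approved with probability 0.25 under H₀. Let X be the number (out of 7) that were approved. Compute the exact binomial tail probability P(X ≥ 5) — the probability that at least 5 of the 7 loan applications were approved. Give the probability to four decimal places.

X ~ Binomial(n=7, p=0.25).
P(X ≥ 5) = C(7,5)·0.25^5·0.75^2 + C(7,6)·0.25^6·0.75^1 + C(7,7)·0.25^7·0.75^0.
= 0.011536 + 0.001282 + 0.000061 = 0.0129.

P = 0.0129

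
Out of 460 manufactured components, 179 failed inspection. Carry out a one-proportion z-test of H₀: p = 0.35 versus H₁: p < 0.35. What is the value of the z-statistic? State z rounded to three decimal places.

With x = 179 successes in n = 460, p̂ = 0.38913.
SE₀ = √(0.35·0.65/460) = 0.022239.
z = (p̂ − p₀)/SE = (0.38913 − 0.35)/0.022239 = 1.760.

z = 1.760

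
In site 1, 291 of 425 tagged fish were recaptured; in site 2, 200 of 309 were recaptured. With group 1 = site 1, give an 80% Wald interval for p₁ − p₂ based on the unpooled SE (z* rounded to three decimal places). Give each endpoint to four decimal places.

(-0.0078, 0.0827)

p̂₁ = 291/425 = 0.68471, p̂₂ = 200/309 = 0.64725; p̂₁ − p̂₂ = 0.03746.
SE = √(0.000507962 + 0.000738892) = √0.001246854 = 0.035311.
The 80% critical value is z* = 1.282. Margin = 1.282·0.035311 = 0.04527.
Interval: 0.03746 ± 0.04527 → (-0.0078, 0.0827).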